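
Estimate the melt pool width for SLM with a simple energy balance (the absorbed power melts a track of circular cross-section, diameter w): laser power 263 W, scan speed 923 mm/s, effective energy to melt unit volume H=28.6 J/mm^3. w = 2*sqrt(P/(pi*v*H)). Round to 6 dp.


w = 2*sqrt(263/(pi*923*28.6)) = 0.112629 mm


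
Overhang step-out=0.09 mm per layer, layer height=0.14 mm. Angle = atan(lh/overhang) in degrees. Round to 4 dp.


angle = atan(0.14/0.09) = 57.2648 degrees


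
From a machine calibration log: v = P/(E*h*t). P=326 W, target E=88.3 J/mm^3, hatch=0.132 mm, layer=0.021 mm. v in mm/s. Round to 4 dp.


v = 326 / (88.3*0.132*0.021) = 1331.8756 mm/s


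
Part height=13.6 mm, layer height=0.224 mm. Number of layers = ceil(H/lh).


Layers = ceil(13.6/0.224) = 61


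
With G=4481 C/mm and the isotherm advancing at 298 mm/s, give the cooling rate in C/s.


CR = 4481 * 298 = 1335338 C/s


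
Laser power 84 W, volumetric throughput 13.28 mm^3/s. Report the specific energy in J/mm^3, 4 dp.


SE = 84 / 13.28 = 6.3253 J/mm^3


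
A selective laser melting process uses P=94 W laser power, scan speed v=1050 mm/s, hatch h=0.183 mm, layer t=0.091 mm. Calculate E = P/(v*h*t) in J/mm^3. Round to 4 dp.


E = 94 / (1050*0.183*0.091) = 5.3758 J/mm^3


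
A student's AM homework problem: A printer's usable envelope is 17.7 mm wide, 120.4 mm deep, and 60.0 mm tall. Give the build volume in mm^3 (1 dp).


V = 17.7 * 120.4 * 60.0 = 127864.8 mm^3


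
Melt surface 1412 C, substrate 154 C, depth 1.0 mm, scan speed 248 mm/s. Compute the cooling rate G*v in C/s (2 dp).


G = (1412-154)/1.0 = 1258.0 C/mm
CR = 1258.0 * 248 = 311984.0 C/s


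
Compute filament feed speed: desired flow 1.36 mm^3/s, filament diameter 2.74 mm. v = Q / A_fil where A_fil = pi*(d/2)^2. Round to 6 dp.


A = pi*(2.74/2)^2 = 5.896455
v = 1.36 / 5.896455 = 0.230647 mm/s


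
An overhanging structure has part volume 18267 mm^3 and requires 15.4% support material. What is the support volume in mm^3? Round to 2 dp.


V_support = 18267 * 0.154 = 2813.12 mm^3


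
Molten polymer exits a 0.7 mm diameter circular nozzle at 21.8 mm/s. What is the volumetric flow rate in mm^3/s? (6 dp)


A = pi*(0.7/2)^2 = 0.3848451 mm^2
Q = 0.3848451 * 21.8 = 8.389623 mm^3/s


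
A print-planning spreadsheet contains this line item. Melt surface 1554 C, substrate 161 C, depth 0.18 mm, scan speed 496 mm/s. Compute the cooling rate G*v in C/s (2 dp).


G = (1554-161)/0.18 = 7738.88888889 C/mm
CR = 7738.88888889 * 496 = 3838488.89 C/s


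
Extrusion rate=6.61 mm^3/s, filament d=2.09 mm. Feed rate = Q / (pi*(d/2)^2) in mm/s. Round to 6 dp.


A = pi*(2.09/2)^2 = 3.430698
v = 6.61 / 3.430698 = 1.926722 mm/s


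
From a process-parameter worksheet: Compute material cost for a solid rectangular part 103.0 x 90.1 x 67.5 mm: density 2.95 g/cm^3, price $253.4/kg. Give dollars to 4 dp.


V = 103.0 * 90.1 * 67.5 = 626420.25 mm^3 = 626.42025 cm^3
Mass = 626.42025 * 2.95 / 1000 = 1.84793974 kg
Cost = 1.84793974 * 253.4 = 468.2679 $


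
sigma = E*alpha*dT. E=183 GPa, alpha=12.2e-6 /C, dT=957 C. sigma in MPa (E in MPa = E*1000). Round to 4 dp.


sigma = 183*1000 * 12.2e-6 * 957 = 2136.5982 MPa


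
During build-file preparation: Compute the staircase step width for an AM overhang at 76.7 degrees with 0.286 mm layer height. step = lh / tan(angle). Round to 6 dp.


step = 0.286 / tan(76.7) = 0.067608 mm


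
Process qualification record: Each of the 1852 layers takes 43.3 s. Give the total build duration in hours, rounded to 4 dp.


t = 1852 * 43.3 / 3600 = 22.2754 hrs


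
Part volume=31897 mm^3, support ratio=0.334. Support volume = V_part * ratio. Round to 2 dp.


V_support = 31897 * 0.334 = 10653.6 mm^3


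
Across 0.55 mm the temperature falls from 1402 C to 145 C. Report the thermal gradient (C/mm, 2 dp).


G = (1402-145)/0.55 = 2285.45 C/mm


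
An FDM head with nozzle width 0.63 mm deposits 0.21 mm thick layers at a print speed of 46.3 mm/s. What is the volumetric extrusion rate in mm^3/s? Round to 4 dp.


Rate = 0.63 * 0.21 * 46.3 = 6.1255 mm^3/s


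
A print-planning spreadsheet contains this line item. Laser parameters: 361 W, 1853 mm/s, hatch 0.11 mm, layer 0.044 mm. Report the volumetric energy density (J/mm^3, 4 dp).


E = 361 / (1853*0.11*0.044) = 40.2519 J/mm^3


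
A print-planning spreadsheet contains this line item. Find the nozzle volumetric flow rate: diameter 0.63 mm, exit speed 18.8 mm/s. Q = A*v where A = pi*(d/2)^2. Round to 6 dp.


A = pi*(0.63/2)^2 = 0.31172453 mm^2
Q = 0.31172453 * 18.8 = 5.860421 mm^3/s


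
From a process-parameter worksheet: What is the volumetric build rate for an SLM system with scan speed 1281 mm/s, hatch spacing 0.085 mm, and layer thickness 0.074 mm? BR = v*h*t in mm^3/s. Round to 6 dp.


Rate = 1281 * 0.085 * 0.074 = 8.05749 mm^3/s


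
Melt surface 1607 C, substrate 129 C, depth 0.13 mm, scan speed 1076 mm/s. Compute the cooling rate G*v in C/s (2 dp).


G = (1607-129)/0.13 = 11369.23076923 C/mm
CR = 11369.23076923 * 1076 = 12233292.31 C/s


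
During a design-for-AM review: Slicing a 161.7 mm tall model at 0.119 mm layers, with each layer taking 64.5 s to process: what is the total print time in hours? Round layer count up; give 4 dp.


Layers = ceil(161.7/0.119) = 1359
t = 1359 * 64.5 / 3600 = 24.3488 hrs


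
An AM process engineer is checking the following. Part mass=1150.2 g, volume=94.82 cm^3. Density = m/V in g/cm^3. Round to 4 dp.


rho = 1150.2 / 94.82 = 12.1304 g/cm^3


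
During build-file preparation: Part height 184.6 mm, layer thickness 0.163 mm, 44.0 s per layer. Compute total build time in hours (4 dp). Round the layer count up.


Layers = ceil(184.6/0.163) = 1133
t = 1133 * 44.0 / 3600 = 13.8478 hrs


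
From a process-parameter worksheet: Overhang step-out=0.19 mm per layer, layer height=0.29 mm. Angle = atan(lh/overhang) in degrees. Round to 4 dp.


angle = atan(0.29/0.19) = 56.7683 degrees


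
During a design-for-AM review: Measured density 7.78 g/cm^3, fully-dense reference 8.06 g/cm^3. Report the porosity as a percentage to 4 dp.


Porosity = (1-7.78/8.06)*100 = 3.4739 %


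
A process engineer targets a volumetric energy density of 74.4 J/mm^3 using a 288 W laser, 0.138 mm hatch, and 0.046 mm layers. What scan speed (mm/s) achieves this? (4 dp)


v = 288 / (74.4*0.138*0.046) = 609.7933 mm/s


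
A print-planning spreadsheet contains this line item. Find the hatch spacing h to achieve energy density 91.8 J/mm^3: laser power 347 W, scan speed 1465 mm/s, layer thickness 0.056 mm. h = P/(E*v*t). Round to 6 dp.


h = 347 / (91.8*1465*0.056) = 0.046075 mm


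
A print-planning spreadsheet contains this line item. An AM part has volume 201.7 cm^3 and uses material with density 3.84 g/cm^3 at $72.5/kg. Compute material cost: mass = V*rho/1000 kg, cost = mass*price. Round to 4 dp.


Mass = 201.7*3.84/1000 = 0.774528 kg
Cost = 0.774528 * 72.5 = 56.1533 $


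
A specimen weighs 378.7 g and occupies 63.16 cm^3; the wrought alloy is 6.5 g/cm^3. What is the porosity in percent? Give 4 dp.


rho_part = 378.7 / 63.16 = 5.99588347 g/cm^3
Porosity = (1 - 5.99588347/6.5)*100 = 7.7556 %


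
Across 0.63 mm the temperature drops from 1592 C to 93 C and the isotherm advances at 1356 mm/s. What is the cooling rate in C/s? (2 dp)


G = (1592-93)/0.63 = 2379.36507937 C/mm
CR = 2379.36507937 * 1356 = 3226419.05 C/s


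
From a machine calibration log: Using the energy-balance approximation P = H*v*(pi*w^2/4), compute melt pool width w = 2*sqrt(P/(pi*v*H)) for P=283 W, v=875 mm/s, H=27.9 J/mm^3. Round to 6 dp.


w = 2*sqrt(283/(pi*875*27.9)) = 0.12149 mm


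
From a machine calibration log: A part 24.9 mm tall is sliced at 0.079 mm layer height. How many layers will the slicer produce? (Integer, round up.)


Layers = ceil(24.9/0.079) = 316


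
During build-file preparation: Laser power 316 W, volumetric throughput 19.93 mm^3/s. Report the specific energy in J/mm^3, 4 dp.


SE = 316 / 19.93 = 15.8555 J/mm^3


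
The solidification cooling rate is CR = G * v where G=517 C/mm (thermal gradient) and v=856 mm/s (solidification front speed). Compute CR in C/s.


CR = 517 * 856 = 442552 C/s


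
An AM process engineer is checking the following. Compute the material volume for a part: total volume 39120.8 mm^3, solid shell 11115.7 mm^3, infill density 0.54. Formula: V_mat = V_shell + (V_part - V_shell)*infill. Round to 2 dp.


V_infill = (39120.8 - 11115.7) * 0.54 = 15122.75
V_total = 11115.7 + 15122.75 = 26238.45 mm^3


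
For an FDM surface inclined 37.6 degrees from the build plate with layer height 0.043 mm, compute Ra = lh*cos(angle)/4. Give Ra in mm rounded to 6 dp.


Ra = 0.043 * cos(37.6) / 4 = 0.008517 mm


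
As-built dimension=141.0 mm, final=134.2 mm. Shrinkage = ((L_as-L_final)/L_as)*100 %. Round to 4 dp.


Shrinkage = ((141.0-134.2)/141.0)*100 = 4.8227 %


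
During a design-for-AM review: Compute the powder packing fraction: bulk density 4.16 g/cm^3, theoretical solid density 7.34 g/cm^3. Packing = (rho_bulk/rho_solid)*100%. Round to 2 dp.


Packing = (4.16/7.34)*100 = 56.68 %


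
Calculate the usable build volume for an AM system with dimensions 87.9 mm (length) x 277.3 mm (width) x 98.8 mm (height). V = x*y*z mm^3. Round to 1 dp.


V = 87.9 * 277.3 * 98.8 = 2408217.4 mm^3


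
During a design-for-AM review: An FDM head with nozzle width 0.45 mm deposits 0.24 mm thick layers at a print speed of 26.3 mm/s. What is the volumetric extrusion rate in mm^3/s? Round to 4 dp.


Rate = 0.45 * 0.24 * 26.3 = 2.8404 mm^3/s


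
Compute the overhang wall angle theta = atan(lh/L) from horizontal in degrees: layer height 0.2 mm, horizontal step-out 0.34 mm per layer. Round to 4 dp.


angle = atan(0.2/0.34) = 30.4655 degrees


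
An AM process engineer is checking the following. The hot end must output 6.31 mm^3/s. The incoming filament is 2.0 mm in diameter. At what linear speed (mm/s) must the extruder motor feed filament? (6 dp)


A = pi*(2.0/2)^2 = 3.141593
v = 6.31 / 3.141593 = 2.008535 mm/s


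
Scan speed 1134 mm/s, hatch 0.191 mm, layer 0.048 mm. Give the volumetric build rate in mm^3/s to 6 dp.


Rate = 1134 * 0.191 * 0.048 = 10.396512 mm^3/s


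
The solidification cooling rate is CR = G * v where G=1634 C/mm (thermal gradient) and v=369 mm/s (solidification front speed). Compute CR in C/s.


CR = 1634 * 369 = 602946 C/s


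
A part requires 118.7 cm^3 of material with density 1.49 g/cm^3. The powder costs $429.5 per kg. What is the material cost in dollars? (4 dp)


Mass = 118.7*1.49/1000 = 0.176863 kg
Cost = 0.176863 * 429.5 = 75.9627 $


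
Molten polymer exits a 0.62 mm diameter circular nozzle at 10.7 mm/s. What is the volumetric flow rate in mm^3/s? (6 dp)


A = pi*(0.62/2)^2 = 0.30190705 mm^2
Q = 0.30190705 * 10.7 = 3.230405 mm^3/s


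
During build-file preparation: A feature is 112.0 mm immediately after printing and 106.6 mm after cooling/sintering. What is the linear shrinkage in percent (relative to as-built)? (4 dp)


Shrinkage = ((112.0-106.6)/112.0)*100 = 4.8214 %


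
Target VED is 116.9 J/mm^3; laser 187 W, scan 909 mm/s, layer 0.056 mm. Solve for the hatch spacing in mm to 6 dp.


h = 187 / (116.9*909*0.056) = 0.031425 mm


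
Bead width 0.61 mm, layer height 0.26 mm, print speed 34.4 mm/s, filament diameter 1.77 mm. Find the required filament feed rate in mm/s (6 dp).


Q = 0.61 * 0.26 * 34.4 = 5.45584 mm^3/s
A_fil = pi*(1.77/2)^2 = 2.46057391 mm^2
v_feed = 5.45584 / 2.46057391 = 2.217304 mm/s


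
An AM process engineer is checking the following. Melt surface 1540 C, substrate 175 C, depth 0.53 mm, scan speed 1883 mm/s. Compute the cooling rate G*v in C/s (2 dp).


G = (1540-175)/0.53 = 2575.47169811 C/mm
CR = 2575.47169811 * 1883 = 4849613.21 C/s


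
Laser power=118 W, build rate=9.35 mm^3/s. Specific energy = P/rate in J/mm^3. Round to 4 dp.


SE = 118 / 9.35 = 12.6203 J/mm^3


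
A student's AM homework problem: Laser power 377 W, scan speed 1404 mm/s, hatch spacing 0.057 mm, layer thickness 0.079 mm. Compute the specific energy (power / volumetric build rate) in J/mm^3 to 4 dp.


Build rate = 1404 * 0.057 * 0.079 = 6.322212 mm^3/s
SE = 377 / 6.322212 = 59.631 J/mm^3


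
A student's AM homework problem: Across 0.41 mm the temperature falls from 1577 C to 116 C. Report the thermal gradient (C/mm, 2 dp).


G = (1577-116)/0.41 = 3563.41 C/mm


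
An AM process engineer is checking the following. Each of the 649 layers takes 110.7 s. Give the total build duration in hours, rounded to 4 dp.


t = 649 * 110.7 / 3600 = 19.9568 hrs


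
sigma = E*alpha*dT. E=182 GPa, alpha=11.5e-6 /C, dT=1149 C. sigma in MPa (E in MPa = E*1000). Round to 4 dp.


sigma = 182*1000 * 11.5e-6 * 1149 = 2404.857 MPa


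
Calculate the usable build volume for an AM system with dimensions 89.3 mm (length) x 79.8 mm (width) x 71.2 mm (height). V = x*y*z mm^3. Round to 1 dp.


V = 89.3 * 79.8 * 71.2 = 507381.2 mm^3


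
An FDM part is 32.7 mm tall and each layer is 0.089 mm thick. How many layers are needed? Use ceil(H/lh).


Layers = ceil(32.7/0.089) = 368


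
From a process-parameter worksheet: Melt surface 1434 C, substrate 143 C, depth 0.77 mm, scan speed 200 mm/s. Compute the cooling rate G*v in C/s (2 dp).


G = (1434-143)/0.77 = 1676.62337662 C/mm
CR = 1676.62337662 * 200 = 335324.68 C/s


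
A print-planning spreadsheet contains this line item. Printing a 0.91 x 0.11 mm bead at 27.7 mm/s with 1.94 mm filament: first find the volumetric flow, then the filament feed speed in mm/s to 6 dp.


Q = 0.91 * 0.11 * 27.7 = 2.77277 mm^3/s
A_fil = pi*(1.94/2)^2 = 2.95592453 mm^2
v_feed = 2.77277 / 2.95592453 = 0.938038 mm/s


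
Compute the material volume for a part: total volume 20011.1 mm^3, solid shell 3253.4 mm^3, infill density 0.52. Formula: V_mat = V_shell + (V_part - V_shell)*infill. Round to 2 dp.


V_infill = (20011.1 - 3253.4) * 0.52 = 8714.0
V_total = 3253.4 + 8714.0 = 11967.4 mm^3


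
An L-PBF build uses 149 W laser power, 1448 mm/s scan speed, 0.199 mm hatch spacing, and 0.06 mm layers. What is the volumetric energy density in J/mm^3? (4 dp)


E = 149 / (1448*0.199*0.06) = 8.6181 J/mm^3


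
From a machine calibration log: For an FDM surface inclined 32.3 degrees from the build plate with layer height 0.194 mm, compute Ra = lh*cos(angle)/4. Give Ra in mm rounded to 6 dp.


Ra = 0.194 * cos(32.3) / 4 = 0.040995 mm


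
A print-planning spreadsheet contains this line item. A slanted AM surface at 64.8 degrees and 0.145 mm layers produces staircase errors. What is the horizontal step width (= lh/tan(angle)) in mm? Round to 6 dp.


step = 0.145 / tan(64.8) = 0.068232 mm


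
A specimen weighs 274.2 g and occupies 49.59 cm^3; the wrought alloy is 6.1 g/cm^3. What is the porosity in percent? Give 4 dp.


rho_part = 274.2 / 49.59 = 5.52934059 g/cm^3
Porosity = (1 - 5.52934059/6.1)*100 = 9.3551 %


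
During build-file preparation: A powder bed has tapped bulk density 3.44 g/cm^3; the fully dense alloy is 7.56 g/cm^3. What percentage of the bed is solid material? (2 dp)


Packing = (3.44/7.56)*100 = 45.5 %


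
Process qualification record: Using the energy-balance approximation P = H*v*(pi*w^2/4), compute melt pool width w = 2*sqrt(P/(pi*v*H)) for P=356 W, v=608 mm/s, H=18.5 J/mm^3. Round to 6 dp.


w = 2*sqrt(356/(pi*608*18.5)) = 0.200744 mm


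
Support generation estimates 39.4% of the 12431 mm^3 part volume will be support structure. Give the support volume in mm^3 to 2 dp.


V_support = 12431 * 0.394 = 4897.81 mm^3


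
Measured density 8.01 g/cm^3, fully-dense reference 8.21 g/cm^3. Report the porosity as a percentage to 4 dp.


Porosity = (1-8.01/8.21)*100 = 2.4361 %


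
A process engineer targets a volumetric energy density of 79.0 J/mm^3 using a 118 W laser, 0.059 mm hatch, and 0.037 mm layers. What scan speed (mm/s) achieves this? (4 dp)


v = 118 / (79.0*0.059*0.037) = 684.2285 mm/s


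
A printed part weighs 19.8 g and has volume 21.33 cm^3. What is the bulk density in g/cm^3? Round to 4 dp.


rho = 19.8 / 21.33 = 0.9283 g/cm^3


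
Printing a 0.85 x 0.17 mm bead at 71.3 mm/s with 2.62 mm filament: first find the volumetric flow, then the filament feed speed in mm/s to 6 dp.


Q = 0.85 * 0.17 * 71.3 = 10.30285 mm^3/s
A_fil = pi*(2.62/2)^2 = 5.39128715 mm^2
v_feed = 10.30285 / 5.39128715 = 1.911019 mm/s


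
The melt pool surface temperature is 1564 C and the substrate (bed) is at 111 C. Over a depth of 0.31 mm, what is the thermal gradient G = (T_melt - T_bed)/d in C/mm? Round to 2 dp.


G = (1564-111)/0.31 = 4687.1 C/mm


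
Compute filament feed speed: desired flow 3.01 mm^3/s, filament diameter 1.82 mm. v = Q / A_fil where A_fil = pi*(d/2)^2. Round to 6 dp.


A = pi*(1.82/2)^2 = 2.601553
v = 3.01 / 2.601553 = 1.157001 mm/s


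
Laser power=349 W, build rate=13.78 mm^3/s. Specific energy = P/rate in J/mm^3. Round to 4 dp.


SE = 349 / 13.78 = 25.3266 J/mm^3


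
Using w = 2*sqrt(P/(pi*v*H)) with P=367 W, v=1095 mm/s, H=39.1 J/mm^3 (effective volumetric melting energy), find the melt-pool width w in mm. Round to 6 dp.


w = 2*sqrt(367/(pi*1095*39.1)) = 0.10447 mm


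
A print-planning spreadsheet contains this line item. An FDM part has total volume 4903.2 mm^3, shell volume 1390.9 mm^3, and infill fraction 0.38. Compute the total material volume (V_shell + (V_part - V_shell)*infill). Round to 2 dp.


V_infill = (4903.2 - 1390.9) * 0.38 = 1334.67
V_total = 1390.9 + 1334.67 = 2725.57 mm^3


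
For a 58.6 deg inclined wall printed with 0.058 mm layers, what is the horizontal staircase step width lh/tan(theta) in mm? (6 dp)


step = 0.058 / tan(58.6) = 0.035403 mm


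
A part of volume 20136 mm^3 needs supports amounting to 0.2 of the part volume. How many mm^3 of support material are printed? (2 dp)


V_support = 20136 * 0.2 = 4027.2 mm^3


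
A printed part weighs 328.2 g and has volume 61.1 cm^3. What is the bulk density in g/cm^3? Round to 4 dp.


rho = 328.2 / 61.1 = 5.3715 g/cm^3


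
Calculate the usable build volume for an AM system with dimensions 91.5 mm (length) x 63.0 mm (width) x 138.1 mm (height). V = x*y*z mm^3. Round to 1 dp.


V = 91.5 * 63.0 * 138.1 = 796077.5 mm^3


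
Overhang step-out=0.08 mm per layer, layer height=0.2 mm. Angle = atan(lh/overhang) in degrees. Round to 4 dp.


angle = atan(0.2/0.08) = 68.1986 degrees


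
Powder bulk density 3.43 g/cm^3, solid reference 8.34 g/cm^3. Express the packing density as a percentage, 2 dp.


Packing = (3.43/8.34)*100 = 41.13 %


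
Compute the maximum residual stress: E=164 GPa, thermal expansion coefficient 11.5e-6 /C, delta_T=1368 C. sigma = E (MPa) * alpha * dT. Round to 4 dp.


sigma = 164*1000 * 11.5e-6 * 1368 = 2580.048 MPa


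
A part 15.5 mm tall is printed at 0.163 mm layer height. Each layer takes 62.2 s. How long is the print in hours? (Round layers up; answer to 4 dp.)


Layers = ceil(15.5/0.163) = 96
t = 96 * 62.2 / 3600 = 1.6587 hrs


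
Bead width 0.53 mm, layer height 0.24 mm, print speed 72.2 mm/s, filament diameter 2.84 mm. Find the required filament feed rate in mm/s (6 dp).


Q = 0.53 * 0.24 * 72.2 = 9.18384 mm^3/s
A_fil = pi*(2.84/2)^2 = 6.33470743 mm^2
v_feed = 9.18384 / 6.33470743 = 1.449765 mm/s


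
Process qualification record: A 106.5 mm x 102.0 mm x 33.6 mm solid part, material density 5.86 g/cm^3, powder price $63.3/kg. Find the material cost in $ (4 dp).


V = 106.5 * 102.0 * 33.6 = 364996.8 mm^3 = 364.9968 cm^3
Mass = 364.9968 * 5.86 / 1000 = 2.13888125 kg
Cost = 2.13888125 * 63.3 = 135.3912 $


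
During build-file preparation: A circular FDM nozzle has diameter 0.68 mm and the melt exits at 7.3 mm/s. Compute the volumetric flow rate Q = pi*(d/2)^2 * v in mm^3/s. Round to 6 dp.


A = pi*(0.68/2)^2 = 0.36316811 mm^2
Q = 0.36316811 * 7.3 = 2.651127 mm^3/s


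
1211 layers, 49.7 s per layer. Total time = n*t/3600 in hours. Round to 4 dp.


t = 1211 * 49.7 / 3600 = 16.7185 hrs


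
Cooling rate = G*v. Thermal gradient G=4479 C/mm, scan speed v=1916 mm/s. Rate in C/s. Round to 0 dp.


CR = 4479 * 1916 = 8581764 C/s


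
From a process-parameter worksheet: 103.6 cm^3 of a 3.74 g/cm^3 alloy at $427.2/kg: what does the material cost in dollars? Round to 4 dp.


Mass = 103.6*3.74/1000 = 0.387464 kg
Cost = 0.387464 * 427.2 = 165.5246 $


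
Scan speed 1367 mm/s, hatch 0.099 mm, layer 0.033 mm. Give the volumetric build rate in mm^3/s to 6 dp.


Rate = 1367 * 0.099 * 0.033 = 4.465989 mm^3/s


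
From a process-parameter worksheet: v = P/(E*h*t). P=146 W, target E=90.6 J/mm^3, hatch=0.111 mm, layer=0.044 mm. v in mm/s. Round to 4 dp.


v = 146 / (90.6*0.111*0.044) = 329.9507 mm/s


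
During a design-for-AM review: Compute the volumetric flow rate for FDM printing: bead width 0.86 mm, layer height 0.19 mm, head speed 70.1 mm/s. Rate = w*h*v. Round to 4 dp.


Rate = 0.86 * 0.19 * 70.1 = 11.4543 mm^3/s


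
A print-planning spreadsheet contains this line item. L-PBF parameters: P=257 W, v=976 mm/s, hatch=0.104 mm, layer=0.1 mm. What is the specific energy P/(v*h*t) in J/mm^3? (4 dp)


Build rate = 976 * 0.104 * 0.1 = 10.1504 mm^3/s
SE = 257 / 10.1504 = 25.3192 J/mm^3


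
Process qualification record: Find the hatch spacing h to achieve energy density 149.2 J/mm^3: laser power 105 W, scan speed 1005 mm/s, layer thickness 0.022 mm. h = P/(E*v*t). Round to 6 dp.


h = 105 / (149.2*1005*0.022) = 0.03183 mm


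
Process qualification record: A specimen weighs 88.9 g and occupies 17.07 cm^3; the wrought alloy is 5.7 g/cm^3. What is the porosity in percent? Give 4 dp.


rho_part = 88.9 / 17.07 = 5.20796719 g/cm^3
Porosity = (1 - 5.20796719/5.7)*100 = 8.6322 %


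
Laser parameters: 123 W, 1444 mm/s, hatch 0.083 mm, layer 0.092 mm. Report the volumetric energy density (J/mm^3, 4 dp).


E = 123 / (1444*0.083*0.092) = 11.1551 J/mm^3


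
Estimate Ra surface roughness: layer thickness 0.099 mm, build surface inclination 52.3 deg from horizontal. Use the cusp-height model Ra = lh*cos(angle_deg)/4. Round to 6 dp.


Ra = 0.099 * cos(52.3) / 4 = 0.015135 mm


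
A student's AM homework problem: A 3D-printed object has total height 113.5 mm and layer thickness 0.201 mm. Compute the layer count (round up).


Layers = ceil(113.5/0.201) = 565


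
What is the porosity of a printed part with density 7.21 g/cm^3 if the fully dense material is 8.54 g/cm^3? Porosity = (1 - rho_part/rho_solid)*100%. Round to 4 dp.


Porosity = (1-7.21/8.54)*100 = 15.5738 %


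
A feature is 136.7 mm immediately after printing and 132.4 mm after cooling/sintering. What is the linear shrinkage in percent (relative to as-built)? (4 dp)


Shrinkage = ((136.7-132.4)/136.7)*100 = 3.1456 %


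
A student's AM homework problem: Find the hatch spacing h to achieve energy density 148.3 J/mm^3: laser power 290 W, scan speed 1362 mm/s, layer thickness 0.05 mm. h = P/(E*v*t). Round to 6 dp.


h = 290 / (148.3*1362*0.05) = 0.028715 mm


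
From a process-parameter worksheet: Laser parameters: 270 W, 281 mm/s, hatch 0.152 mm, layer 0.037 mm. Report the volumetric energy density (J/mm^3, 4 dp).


E = 270 / (281*0.152*0.037) = 170.8489 J/mm^3


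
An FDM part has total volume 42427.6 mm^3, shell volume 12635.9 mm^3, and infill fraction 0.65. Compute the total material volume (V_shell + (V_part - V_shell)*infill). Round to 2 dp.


V_infill = (42427.6 - 12635.9) * 0.65 = 19364.61
V_total = 12635.9 + 19364.61 = 32000.51 mm^3


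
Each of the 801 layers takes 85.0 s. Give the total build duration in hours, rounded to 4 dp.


t = 801 * 85.0 / 3600 = 18.9125 hrs


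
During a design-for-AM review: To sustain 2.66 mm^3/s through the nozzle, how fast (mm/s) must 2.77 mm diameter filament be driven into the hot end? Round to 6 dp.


A = pi*(2.77/2)^2 = 6.026282
v = 2.66 / 6.026282 = 0.4414 mm/s


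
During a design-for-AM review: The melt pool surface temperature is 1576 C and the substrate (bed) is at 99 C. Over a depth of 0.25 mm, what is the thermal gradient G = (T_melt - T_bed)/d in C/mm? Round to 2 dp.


G = (1576-99)/0.25 = 5908.0 C/mm


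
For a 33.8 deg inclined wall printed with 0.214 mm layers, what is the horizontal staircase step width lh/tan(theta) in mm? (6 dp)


step = 0.214 / tan(33.8) = 0.319669 mm


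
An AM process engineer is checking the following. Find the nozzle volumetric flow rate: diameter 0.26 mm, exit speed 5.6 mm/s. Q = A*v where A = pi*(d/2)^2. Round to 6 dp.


A = pi*(0.26/2)^2 = 0.05309292 mm^2
Q = 0.05309292 * 5.6 = 0.29732 mm^3/s


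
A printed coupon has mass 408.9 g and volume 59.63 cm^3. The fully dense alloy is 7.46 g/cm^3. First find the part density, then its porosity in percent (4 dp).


rho_part = 408.9 / 59.63 = 6.8572866 g/cm^3
Porosity = (1 - 6.8572866/7.46)*100 = 8.0793 %


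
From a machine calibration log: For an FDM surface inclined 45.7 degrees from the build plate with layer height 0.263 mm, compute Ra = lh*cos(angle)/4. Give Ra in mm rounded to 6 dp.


Ra = 0.263 * cos(45.7) / 4 = 0.045921 mm


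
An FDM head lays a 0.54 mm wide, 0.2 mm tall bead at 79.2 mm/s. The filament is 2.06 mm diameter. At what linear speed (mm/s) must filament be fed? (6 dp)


Q = 0.54 * 0.2 * 79.2 = 8.5536 mm^3/s
A_fil = pi*(2.06/2)^2 = 3.33291565 mm^2
v_feed = 8.5536 / 3.33291565 = 2.566402 mm/s


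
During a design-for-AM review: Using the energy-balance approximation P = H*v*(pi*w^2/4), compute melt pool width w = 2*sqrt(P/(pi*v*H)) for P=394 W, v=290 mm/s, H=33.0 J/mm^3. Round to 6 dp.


w = 2*sqrt(394/(pi*290*33.0)) = 0.228953 mm


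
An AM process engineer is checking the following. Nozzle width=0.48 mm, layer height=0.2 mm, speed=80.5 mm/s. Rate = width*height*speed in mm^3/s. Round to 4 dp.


Rate = 0.48 * 0.2 * 80.5 = 7.728 mm^3/s


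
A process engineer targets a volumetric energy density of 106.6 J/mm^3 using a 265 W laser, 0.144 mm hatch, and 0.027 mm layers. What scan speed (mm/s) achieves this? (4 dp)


v = 265 / (106.6*0.144*0.027) = 639.385 mm/s


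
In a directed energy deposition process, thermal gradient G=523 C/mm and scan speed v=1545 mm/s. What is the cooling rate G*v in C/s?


CR = 523 * 1545 = 808035 C/s


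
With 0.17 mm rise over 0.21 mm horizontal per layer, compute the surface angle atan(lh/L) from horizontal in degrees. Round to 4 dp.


angle = atan(0.17/0.21) = 38.991 degrees


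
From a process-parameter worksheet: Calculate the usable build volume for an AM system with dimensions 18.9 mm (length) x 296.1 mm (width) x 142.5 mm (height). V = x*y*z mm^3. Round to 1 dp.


V = 18.9 * 296.1 * 142.5 = 797471.3 mm^3


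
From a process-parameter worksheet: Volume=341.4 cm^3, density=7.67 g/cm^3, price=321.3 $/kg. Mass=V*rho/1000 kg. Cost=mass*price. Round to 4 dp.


Mass = 341.4*7.67/1000 = 2.618538 kg
Cost = 2.618538 * 321.3 = 841.3363 $


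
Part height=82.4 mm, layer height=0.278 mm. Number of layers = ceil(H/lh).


Layers = ceil(82.4/0.278) = 297


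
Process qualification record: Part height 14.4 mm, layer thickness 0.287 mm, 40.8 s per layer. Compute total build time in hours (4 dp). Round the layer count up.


Layers = ceil(14.4/0.287) = 51
t = 51 * 40.8 / 3600 = 0.578 hrs


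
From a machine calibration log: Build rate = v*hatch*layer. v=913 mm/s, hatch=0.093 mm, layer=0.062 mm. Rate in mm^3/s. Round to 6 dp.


Rate = 913 * 0.093 * 0.062 = 5.264358 mm^3/s


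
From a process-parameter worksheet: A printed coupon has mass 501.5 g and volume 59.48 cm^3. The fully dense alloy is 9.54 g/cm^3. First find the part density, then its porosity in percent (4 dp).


rho_part = 501.5 / 59.48 = 8.43140551 g/cm^3
Porosity = (1 - 8.43140551/9.54)*100 = 11.6205 %


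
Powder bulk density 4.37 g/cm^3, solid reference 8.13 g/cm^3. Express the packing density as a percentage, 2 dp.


Packing = (4.37/8.13)*100 = 53.75 %


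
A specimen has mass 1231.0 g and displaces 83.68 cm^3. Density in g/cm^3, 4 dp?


rho = 1231.0 / 83.68 = 14.7108 g/cm^3


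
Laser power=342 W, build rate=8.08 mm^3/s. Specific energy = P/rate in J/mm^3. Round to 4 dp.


SE = 342 / 8.08 = 42.3267 J/mm^3


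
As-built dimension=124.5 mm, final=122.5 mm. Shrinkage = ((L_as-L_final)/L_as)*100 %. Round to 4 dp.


Shrinkage = ((124.5-122.5)/124.5)*100 = 1.6064 %


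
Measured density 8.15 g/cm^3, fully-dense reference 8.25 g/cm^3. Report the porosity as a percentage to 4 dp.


Porosity = (1-8.15/8.25)*100 = 1.2121 %


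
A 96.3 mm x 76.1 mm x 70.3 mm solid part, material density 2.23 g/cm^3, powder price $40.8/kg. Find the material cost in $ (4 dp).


V = 96.3 * 76.1 * 70.3 = 515188.629 mm^3 = 515.188629 cm^3
Mass = 515.188629 * 2.23 / 1000 = 1.14887064 kg
Cost = 1.14887064 * 40.8 = 46.8739 $


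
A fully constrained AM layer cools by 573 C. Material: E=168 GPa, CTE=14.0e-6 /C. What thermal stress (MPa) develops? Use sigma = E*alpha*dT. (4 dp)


sigma = 168*1000 * 14.0e-6 * 573 = 1347.696 MPa


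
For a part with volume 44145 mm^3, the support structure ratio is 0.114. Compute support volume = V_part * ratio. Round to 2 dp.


V_support = 44145 * 0.114 = 5032.53 mm^3


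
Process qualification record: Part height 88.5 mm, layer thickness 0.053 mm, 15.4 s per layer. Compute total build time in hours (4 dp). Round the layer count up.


Layers = ceil(88.5/0.053) = 1670
t = 1670 * 15.4 / 3600 = 7.1439 hrs


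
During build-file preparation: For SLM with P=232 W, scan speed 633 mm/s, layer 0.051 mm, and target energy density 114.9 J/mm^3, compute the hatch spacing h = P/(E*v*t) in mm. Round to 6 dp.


h = 232 / (114.9*633*0.051) = 0.062545 mm


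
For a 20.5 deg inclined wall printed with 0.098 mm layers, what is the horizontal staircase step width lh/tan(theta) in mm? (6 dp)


step = 0.098 / tan(20.5) = 0.262113 mm


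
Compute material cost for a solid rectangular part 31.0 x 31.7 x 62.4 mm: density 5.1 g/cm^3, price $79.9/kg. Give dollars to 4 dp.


V = 31.0 * 31.7 * 62.4 = 61320.48 mm^3 = 61.32048 cm^3
Mass = 61.32048 * 5.1 / 1000 = 0.31273445 kg
Cost = 0.31273445 * 79.9 = 24.9875 $


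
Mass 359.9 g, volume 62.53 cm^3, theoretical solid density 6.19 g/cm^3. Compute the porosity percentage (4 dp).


rho_part = 359.9 / 62.53 = 5.75563729 g/cm^3
Porosity = (1 - 5.75563729/6.19)*100 = 7.0172 %


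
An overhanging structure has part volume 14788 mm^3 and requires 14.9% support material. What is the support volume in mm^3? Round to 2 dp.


V_support = 14788 * 0.149 = 2203.41 mm^3


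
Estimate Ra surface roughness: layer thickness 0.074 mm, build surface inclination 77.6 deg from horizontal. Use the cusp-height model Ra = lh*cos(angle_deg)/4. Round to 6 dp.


Ra = 0.074 * cos(77.6) / 4 = 0.003973 mm


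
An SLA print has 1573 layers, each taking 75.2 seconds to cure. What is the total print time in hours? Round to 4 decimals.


t = 1573 * 75.2 / 3600 = 32.8582 hrs


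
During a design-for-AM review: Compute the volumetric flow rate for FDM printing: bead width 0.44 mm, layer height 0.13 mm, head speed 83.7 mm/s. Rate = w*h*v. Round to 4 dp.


Rate = 0.44 * 0.13 * 83.7 = 4.7876 mm^3/s


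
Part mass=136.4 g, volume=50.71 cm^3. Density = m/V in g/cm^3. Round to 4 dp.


rho = 136.4 / 50.71 = 2.6898 g/cm^3


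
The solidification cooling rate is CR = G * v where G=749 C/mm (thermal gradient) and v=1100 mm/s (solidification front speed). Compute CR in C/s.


CR = 749 * 1100 = 823900 C/s


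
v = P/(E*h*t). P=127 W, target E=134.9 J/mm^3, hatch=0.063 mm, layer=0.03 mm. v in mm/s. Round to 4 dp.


v = 127 / (134.9*0.063*0.03) = 498.1154 mm/s


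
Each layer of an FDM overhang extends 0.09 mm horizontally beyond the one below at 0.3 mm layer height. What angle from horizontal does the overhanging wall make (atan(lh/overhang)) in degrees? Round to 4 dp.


angle = atan(0.3/0.09) = 73.3008 degrees


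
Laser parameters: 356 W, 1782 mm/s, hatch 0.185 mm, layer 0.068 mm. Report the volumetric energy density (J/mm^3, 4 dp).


E = 356 / (1782*0.185*0.068) = 15.8804 J/mm^3


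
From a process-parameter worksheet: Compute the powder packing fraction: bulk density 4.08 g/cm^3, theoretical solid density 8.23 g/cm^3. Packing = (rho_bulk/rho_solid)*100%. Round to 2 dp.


Packing = (4.08/8.23)*100 = 49.57 %


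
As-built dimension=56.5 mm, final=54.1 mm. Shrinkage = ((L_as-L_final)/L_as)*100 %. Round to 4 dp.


Shrinkage = ((56.5-54.1)/56.5)*100 = 4.2478 %


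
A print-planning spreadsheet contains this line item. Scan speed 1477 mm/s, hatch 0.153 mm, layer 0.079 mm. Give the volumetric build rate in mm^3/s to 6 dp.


Rate = 1477 * 0.153 * 0.079 = 17.852499 mm^3/s


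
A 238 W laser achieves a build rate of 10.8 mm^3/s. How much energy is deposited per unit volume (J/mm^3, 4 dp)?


SE = 238 / 10.8 = 22.037 J/mm^3


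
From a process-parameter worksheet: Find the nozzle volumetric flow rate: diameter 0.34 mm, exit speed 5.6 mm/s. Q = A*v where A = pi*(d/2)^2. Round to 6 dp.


A = pi*(0.34/2)^2 = 0.09079203 mm^2
Q = 0.09079203 * 5.6 = 0.508435 mm^3/s


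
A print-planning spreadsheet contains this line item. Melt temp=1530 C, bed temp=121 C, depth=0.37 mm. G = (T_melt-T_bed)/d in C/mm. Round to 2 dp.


G = (1530-121)/0.37 = 3808.11 C/mm


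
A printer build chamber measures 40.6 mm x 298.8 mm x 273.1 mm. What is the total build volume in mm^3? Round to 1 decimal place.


V = 40.6 * 298.8 * 273.1 = 3313052.6 mm^3


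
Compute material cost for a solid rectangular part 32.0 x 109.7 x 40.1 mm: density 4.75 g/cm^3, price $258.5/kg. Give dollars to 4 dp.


V = 32.0 * 109.7 * 40.1 = 140767.04 mm^3 = 140.76704 cm^3
Mass = 140.76704 * 4.75 / 1000 = 0.66864344 kg
Cost = 0.66864344 * 258.5 = 172.8443 $


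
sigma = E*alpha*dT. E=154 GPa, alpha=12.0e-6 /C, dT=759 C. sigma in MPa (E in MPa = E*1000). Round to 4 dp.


sigma = 154*1000 * 12.0e-6 * 759 = 1402.632 MPa


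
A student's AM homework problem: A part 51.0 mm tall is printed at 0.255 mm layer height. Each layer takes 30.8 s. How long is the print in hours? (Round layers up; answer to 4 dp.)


Layers = ceil(51.0/0.255) = 200
t = 200 * 30.8 / 3600 = 1.7111 hrs


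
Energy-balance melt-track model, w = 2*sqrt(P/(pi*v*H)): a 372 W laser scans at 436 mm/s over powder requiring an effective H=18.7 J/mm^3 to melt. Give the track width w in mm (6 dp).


w = 2*sqrt(372/(pi*436*18.7)) = 0.241025 mm


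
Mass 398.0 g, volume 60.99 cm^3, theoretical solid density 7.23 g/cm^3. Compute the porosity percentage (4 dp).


rho_part = 398.0 / 60.99 = 6.52565994 g/cm^3
Porosity = (1 - 6.52565994/7.23)*100 = 9.7419 %


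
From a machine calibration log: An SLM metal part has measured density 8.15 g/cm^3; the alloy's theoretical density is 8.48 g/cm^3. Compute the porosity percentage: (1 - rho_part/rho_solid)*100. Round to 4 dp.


Porosity = (1-8.15/8.48)*100 = 3.8915 %


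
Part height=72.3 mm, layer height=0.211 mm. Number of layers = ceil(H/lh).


Layers = ceil(72.3/0.211) = 343


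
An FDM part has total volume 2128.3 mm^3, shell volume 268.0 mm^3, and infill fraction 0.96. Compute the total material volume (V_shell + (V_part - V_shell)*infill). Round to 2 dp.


V_infill = (2128.3 - 268.0) * 0.96 = 1785.89
V_total = 268.0 + 1785.89 = 2053.89 mm^3


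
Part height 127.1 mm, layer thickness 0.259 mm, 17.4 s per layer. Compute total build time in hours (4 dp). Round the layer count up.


Layers = ceil(127.1/0.259) = 491
t = 491 * 17.4 / 3600 = 2.3732 hrs


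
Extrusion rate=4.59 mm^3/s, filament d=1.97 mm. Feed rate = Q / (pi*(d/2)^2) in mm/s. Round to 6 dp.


A = pi*(1.97/2)^2 = 3.048052
v = 4.59 / 3.048052 = 1.50588 mm/s


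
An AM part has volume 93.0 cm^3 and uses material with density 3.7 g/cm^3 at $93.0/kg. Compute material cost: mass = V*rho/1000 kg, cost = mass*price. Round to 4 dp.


Mass = 93.0*3.7/1000 = 0.3441 kg
Cost = 0.3441 * 93.0 = 32.0013 $


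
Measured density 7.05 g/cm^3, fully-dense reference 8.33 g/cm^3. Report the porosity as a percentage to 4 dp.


Porosity = (1-7.05/8.33)*100 = 15.3661 %


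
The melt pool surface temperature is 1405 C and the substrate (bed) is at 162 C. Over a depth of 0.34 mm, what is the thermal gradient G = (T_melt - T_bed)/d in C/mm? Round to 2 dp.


G = (1405-162)/0.34 = 3655.88 C/mm


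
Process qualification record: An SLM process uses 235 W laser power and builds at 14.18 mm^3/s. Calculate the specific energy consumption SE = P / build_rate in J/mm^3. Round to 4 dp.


SE = 235 / 14.18 = 16.5726 J/mm^3


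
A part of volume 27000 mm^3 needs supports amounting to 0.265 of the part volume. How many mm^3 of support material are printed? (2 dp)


V_support = 27000 * 0.265 = 7155.0 mm^3


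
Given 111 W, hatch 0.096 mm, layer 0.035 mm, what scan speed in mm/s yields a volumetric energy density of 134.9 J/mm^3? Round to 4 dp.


v = 111 / (134.9*0.096*0.035) = 244.8904 mm/s


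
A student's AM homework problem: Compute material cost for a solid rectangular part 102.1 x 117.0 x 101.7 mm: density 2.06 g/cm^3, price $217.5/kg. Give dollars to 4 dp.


V = 102.1 * 117.0 * 101.7 = 1214877.69 mm^3 = 1214.87769 cm^3
Mass = 1214.87769 * 2.06 / 1000 = 2.50264804 kg
Cost = 2.50264804 * 217.5 = 544.3259 $


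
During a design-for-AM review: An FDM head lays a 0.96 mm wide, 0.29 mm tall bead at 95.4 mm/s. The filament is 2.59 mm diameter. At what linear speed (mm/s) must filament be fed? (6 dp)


Q = 0.96 * 0.29 * 95.4 = 26.55936 mm^3/s
A_fil = pi*(2.59/2)^2 = 5.26852942 mm^2
v_feed = 26.55936 / 5.26852942 = 5.041133 mm/s


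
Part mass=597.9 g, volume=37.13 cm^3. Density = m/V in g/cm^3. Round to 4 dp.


rho = 597.9 / 37.13 = 16.1029 g/cm^3


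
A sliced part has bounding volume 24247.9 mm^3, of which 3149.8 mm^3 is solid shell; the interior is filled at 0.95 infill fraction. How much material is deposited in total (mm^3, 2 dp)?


V_infill = (24247.9 - 3149.8) * 0.95 = 20043.2
V_total = 3149.8 + 20043.2 = 23193.0 mm^3


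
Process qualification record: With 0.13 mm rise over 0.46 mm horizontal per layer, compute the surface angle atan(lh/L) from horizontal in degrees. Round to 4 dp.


angle = atan(0.13/0.46) = 15.7808 degrees


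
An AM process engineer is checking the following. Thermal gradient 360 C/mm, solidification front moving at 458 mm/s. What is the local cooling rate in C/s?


CR = 360 * 458 = 164880 C/s


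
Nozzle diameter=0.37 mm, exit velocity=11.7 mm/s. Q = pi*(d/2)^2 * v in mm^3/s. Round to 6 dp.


A = pi*(0.37/2)^2 = 0.10752101 mm^2
Q = 0.10752101 * 11.7 = 1.257996 mm^3/s


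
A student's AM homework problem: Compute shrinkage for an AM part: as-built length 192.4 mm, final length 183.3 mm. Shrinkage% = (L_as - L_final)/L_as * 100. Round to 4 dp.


Shrinkage = ((192.4-183.3)/192.4)*100 = 4.7297 %


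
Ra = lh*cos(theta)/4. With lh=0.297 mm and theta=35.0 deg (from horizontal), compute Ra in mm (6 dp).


Ra = 0.297 * cos(35.0) / 4 = 0.060822 mm


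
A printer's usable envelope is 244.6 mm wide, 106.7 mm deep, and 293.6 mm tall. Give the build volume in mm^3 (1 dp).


V = 244.6 * 106.7 * 293.6 = 7662613.6 mm^3


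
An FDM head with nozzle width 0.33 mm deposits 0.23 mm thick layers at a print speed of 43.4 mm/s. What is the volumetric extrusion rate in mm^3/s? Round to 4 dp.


Rate = 0.33 * 0.23 * 43.4 = 3.2941 mm^3/s
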